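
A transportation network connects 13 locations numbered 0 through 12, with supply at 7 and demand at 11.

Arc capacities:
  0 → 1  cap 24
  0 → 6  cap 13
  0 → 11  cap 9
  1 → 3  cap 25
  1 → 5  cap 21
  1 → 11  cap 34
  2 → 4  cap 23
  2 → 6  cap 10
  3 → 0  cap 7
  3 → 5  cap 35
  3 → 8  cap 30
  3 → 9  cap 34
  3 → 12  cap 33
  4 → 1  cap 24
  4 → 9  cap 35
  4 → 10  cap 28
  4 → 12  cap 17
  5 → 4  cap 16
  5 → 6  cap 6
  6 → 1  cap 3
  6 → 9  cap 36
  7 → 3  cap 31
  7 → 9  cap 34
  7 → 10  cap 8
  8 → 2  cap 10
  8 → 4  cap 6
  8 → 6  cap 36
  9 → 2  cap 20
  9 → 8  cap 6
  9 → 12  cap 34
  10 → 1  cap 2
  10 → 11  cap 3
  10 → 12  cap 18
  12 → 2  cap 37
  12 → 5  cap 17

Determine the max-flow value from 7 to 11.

Maximum flow value: 39

augment #1: 7→10→11 bottleneck 3, total now 3
augment #2: 7→3→0→11 bottleneck 7, total now 10
augment #3: 7→10→1→11 bottleneck 2, total now 12
augment #4: 7→3→5→4→1→11 bottleneck 16, total now 28
augment #5: 7→3→5→6→1→11 bottleneck 3, total now 31
augment #6: 7→3→8→4→1→11 bottleneck 5, total now 36
augment #7: 7→9→2→4→1→11 bottleneck 3, total now 39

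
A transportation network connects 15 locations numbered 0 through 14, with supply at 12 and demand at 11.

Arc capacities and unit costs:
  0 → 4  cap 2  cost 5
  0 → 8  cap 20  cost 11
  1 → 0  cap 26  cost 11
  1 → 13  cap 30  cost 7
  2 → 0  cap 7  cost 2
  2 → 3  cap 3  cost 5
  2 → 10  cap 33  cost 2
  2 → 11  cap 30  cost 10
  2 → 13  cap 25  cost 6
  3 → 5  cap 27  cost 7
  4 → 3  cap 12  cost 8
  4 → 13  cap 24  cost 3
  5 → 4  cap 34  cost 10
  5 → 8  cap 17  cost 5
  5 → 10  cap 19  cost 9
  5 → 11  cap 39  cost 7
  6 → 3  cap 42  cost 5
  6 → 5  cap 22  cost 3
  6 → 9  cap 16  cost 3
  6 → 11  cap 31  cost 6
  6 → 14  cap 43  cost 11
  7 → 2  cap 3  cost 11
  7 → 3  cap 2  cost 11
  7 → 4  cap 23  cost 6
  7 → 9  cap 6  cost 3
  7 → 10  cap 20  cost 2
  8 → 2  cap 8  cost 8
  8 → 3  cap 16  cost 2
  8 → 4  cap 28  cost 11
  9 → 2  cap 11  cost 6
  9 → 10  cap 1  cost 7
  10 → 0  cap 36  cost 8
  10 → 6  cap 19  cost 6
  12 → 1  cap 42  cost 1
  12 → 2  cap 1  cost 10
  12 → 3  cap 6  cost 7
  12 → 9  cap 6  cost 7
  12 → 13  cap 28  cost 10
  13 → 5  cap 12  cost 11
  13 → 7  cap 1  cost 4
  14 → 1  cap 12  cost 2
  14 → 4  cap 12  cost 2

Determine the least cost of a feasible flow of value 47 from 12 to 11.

Minimum cost for 47 units: 1447

shortest-cost path #1: 12→2→11 push 1 @ unit cost 20 (adds 20)
shortest-cost path #2: 12→3→5→11 push 6 @ unit cost 21 (adds 126)
shortest-cost path #3: 12→9→2→11 push 6 @ unit cost 23 (adds 138)
shortest-cost path #4: 12→1→13→5→11 push 12 @ unit cost 26 (adds 312)
shortest-cost path #5: 12→1→13→7→10→6→11 push 1 @ unit cost 26 (adds 26)
shortest-cost path #6: 12→1→0→4→3→5→11 push 2 @ unit cost 39 (adds 78)
shortest-cost path #7: 12→1→0→8→3→5→11 push 16 @ unit cost 39 (adds 624)
shortest-cost path #8: 12→1→0→8→2→11 push 3 @ unit cost 41 (adds 123)
total cost = 1447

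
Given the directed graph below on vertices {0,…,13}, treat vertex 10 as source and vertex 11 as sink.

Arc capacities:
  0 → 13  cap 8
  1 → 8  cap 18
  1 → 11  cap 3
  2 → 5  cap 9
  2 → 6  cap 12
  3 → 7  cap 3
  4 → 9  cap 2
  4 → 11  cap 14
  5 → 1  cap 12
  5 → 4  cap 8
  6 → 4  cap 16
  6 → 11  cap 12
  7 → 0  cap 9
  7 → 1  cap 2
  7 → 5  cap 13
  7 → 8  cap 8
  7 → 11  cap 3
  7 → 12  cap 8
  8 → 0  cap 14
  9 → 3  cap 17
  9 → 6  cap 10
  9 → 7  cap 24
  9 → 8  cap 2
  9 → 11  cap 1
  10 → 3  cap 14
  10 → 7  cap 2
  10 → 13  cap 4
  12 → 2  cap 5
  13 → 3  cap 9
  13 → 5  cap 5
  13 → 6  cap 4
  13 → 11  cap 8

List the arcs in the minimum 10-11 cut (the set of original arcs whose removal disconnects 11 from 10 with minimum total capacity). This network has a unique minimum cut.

Min-cut arcs: {(3,7), (10,7), (10,13)} (total capacity 9)

augment #1: 10→7→11 push 2
augment #2: 10→13→11 push 4
augment #3: 10→3→7→11 push 1
augment #4: 10→3→7→1→11 push 2
max flow = 9; residual-reachable set from 10 gives S-side
cut edges (S→T): {(3,7), (10,7), (10,13)} total cap 9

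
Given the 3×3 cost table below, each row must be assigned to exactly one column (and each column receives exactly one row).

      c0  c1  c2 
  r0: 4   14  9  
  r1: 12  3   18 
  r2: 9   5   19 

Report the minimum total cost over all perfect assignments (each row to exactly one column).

Minimum assignment cost: 21

optimal assignment: row0→col2 (cost 9), row1→col1 (cost 3), row2→col0 (cost 9)
total = 9 + 3 + 9 = 21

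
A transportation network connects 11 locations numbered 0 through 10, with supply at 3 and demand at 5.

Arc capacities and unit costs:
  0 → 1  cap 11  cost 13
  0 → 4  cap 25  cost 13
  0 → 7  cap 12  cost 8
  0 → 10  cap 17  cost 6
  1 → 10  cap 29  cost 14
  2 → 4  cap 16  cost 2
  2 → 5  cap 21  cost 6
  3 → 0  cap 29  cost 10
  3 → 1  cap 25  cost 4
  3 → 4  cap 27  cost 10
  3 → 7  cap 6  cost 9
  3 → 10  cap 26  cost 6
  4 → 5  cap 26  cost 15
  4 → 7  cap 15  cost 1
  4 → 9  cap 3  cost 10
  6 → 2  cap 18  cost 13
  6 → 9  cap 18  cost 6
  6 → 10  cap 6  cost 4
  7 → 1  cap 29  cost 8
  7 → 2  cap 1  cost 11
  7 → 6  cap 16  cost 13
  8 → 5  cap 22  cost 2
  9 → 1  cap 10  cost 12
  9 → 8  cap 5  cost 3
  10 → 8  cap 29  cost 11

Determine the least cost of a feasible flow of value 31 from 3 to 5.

Minimum cost for 31 units: 643

shortest-cost path #1: 3→10→8→5 push 22 @ unit cost 19 (adds 418)
shortest-cost path #2: 3→4→5 push 9 @ unit cost 25 (adds 225)
total cost = 643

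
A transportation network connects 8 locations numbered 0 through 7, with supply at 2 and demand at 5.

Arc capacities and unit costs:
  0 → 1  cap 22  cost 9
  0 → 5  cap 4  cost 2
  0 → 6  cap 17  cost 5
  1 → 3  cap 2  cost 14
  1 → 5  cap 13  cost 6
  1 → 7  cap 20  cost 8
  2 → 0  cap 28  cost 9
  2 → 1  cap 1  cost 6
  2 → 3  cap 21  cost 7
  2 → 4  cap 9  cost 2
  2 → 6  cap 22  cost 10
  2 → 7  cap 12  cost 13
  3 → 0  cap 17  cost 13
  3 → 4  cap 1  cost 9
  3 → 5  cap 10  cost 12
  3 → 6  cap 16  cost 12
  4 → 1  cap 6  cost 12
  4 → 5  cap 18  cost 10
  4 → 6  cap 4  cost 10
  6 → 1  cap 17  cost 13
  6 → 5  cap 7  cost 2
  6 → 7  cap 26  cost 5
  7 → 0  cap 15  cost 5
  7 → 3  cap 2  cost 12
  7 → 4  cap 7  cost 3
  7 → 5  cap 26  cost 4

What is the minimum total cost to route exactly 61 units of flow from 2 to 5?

shortest-cost path #1: 2→0→5 push 4 @ unit cost 11 (adds 44)
shortest-cost path #2: 2→4→5 push 9 @ unit cost 12 (adds 108)
shortest-cost path #3: 2→6→5 push 7 @ unit cost 12 (adds 84)
shortest-cost path #4: 2→1→5 push 1 @ unit cost 12 (adds 12)
shortest-cost path #5: 2→7→5 push 12 @ unit cost 17 (adds 204)
shortest-cost path #6: 2→3→5 push 10 @ unit cost 19 (adds 190)
shortest-cost path #7: 2→6→7→5 push 14 @ unit cost 19 (adds 266)
shortest-cost path #8: 2→0→1→5 push 4 @ unit cost 24 (adds 96)
total cost = 1004

Minimum cost for 61 units: 1004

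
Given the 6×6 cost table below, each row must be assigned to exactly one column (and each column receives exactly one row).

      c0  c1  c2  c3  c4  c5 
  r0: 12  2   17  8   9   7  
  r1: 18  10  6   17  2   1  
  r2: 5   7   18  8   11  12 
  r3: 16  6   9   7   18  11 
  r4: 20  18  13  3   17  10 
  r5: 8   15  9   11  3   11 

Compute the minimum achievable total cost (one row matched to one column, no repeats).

optimal assignment: row0→col1 (cost 2), row1→col5 (cost 1), row2→col0 (cost 5), row3→col2 (cost 9), row4→col3 (cost 3), row5→col4 (cost 3)
total = 2 + 1 + 5 + 9 + 3 + 3 = 23

Minimum assignment cost: 23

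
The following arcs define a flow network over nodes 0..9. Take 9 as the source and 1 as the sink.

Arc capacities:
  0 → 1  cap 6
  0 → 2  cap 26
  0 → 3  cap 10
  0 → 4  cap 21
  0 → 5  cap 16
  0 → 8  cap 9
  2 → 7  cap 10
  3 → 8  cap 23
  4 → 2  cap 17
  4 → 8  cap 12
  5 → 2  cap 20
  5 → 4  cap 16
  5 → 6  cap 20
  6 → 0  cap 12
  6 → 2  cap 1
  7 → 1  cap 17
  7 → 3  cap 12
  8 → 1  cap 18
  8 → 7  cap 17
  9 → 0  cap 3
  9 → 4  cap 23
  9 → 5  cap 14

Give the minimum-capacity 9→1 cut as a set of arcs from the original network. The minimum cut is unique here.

Min-cut arcs: {(2,7), (4,8), (6,0), (9,0)} (total capacity 37)

augment #1: 9→0→1 push 3
augment #2: 9→4→8→1 push 12
augment #3: 9→4→2→7→1 push 10
augment #4: 9→5→6→0→1 push 3
augment #5: 9→5→6→0→8→1 push 6
augment #6: 9→5→6→0→8→7→1 push 3
max flow = 37; residual-reachable set from 9 gives S-side
cut edges (S→T): {(2,7), (4,8), (6,0), (9,0)} total cap 37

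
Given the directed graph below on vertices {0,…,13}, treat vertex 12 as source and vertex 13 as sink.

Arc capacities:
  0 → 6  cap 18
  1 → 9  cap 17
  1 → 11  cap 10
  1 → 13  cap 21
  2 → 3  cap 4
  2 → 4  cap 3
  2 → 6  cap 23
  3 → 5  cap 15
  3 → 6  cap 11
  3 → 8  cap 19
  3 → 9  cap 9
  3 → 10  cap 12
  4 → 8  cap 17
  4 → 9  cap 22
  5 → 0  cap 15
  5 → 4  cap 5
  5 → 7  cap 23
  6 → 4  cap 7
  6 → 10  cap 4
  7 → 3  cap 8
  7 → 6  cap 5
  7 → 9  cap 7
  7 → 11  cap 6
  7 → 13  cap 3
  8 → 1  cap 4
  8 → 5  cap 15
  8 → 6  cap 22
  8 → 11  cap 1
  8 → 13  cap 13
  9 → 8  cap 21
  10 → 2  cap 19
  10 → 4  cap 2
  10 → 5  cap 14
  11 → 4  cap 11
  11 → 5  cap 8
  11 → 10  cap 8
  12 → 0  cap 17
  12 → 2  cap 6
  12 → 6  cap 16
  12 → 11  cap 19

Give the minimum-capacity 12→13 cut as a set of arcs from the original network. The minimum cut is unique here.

Min-cut arcs: {(7,13), (8,1), (8,13)} (total capacity 20)

augment #1: 12→2→3→8→13 push 4
augment #2: 12→2→4→8→13 push 2
augment #3: 12→6→4→8→13 push 7
augment #4: 12→11→5→7→13 push 3
augment #5: 12→11→4→8→1→13 push 4
max flow = 20; residual-reachable set from 12 gives S-side
cut edges (S→T): {(7,13), (8,1), (8,13)} total cap 20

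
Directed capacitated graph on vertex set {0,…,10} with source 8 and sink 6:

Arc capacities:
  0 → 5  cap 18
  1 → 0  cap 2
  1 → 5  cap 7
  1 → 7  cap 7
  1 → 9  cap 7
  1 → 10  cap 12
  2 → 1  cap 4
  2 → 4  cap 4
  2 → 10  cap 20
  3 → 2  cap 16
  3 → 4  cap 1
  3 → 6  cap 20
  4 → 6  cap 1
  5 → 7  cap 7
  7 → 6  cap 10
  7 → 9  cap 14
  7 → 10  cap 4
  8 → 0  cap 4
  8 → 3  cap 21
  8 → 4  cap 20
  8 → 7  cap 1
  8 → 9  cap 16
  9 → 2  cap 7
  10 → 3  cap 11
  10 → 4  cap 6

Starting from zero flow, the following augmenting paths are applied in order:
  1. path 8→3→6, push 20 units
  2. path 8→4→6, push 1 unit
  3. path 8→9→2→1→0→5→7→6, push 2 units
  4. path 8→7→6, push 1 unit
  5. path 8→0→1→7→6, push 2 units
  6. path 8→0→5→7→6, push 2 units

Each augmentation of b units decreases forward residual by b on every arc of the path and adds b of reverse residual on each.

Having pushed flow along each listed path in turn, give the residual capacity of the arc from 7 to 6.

Residual capacity of (7,6): 3

after path 1 (8→3→6, push 20): res(7,6)=10
after path 2 (8→4→6, push 1): res(7,6)=10
after path 3 (8→9→2→1→0→5→7→6, push 2): res(7,6)=8
after path 4 (8→7→6, push 1): res(7,6)=7
after path 5 (8→0→1→7→6, push 2): res(7,6)=5
after path 6 (8→0→5→7→6, push 2): res(7,6)=3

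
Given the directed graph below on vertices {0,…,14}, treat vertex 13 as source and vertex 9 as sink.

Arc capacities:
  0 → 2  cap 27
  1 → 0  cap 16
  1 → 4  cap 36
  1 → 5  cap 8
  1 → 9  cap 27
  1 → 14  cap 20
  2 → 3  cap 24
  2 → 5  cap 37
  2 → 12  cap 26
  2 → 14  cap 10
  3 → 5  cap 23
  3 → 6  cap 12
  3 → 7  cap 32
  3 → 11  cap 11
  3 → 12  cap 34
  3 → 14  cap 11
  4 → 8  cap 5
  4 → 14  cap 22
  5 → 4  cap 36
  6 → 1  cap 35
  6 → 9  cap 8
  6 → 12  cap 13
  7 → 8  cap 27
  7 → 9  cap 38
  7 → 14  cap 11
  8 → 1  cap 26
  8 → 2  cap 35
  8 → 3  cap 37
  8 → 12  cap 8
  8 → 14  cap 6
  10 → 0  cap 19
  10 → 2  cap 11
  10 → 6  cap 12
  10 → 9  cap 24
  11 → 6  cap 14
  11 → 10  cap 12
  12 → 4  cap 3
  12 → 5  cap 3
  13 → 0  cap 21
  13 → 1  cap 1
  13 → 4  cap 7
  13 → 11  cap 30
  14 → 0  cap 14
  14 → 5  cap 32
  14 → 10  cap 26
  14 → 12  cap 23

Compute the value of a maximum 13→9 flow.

Maximum flow value: 55

augment #1: 13→1→9 bottleneck 1, total now 1
augment #2: 13→11→6→9 bottleneck 8, total now 9
augment #3: 13→11→10→9 bottleneck 12, total now 21
augment #4: 13→4→8→1→9 bottleneck 5, total now 26
augment #5: 13→4→14→10→9 bottleneck 2, total now 28
augment #6: 13→11→6→1→9 bottleneck 6, total now 34
augment #7: 13→0→2→3→7→9 bottleneck 21, total now 55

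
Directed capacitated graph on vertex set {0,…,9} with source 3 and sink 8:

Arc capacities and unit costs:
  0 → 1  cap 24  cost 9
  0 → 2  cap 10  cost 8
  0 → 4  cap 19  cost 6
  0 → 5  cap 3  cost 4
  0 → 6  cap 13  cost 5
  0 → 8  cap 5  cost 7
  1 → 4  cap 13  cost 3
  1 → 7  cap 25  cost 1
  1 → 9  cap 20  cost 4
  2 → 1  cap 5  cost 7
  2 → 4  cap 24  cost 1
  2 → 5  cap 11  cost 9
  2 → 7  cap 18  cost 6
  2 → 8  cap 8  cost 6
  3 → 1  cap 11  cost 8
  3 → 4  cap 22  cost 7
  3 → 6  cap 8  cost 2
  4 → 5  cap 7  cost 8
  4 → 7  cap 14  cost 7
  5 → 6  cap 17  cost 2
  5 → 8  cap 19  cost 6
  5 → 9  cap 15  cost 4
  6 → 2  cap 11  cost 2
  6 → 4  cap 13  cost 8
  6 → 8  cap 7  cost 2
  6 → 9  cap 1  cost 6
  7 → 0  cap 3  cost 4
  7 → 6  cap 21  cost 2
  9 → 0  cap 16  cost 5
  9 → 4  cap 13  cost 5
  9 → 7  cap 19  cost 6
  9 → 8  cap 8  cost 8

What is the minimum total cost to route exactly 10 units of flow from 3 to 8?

Minimum cost for 10 units: 76

shortest-cost path #1: 3→6→8 push 7 @ unit cost 4 (adds 28)
shortest-cost path #2: 3→6→2→8 push 1 @ unit cost 10 (adds 10)
shortest-cost path #3: 3→1→7→6→2→8 push 2 @ unit cost 19 (adds 38)
total cost = 76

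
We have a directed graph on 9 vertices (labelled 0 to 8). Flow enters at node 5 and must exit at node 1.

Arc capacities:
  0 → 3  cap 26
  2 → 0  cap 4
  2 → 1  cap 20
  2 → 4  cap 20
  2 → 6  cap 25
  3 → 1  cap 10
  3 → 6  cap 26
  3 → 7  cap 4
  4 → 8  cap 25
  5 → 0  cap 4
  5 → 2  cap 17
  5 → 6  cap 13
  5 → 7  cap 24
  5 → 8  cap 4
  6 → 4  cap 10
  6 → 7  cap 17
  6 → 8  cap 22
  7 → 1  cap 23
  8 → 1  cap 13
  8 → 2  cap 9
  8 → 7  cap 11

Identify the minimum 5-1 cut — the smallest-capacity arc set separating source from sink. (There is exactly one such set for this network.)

augment #1: 5→2→1 push 17
augment #2: 5→7→1 push 23
augment #3: 5→8→1 push 4
augment #4: 5→0→3→1 push 4
augment #5: 5→6→8→1 push 9
augment #6: 5→6→8→2→1 push 3
augment #7: 5→6→8→2→0→3→1 push 1
max flow = 61; residual-reachable set from 5 gives S-side
cut edges (S→T): {(5,0), (5,2), (5,6), (5,8), (7,1)} total cap 61

Min-cut arcs: {(5,0), (5,2), (5,6), (5,8), (7,1)} (total capacity 61)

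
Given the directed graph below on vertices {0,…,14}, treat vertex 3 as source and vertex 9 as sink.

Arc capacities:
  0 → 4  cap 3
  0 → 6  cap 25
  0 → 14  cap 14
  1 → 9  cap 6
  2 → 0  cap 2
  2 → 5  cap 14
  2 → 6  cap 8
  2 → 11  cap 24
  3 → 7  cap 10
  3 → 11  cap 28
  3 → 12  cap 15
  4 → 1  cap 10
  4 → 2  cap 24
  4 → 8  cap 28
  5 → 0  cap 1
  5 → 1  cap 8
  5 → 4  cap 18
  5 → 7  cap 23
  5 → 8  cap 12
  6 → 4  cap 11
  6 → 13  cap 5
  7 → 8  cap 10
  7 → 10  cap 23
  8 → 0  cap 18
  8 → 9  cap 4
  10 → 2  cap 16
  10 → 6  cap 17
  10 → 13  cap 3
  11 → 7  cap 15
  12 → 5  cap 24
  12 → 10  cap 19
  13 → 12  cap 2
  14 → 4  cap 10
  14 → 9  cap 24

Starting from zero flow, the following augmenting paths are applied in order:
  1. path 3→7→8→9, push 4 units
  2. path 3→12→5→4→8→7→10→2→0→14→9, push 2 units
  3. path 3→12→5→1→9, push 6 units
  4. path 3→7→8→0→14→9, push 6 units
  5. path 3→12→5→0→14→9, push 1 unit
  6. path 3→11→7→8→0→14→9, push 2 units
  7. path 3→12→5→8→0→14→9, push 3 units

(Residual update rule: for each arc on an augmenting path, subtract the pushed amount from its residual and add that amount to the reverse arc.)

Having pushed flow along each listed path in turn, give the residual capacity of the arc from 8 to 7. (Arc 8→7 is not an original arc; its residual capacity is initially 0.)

after path 1 (3→7→8→9, push 4): res(8,7)=4
after path 2 (3→12→5→4→8→7→10→2→0→14→9, push 2): res(8,7)=2
after path 3 (3→12→5→1→9, push 6): res(8,7)=2
after path 4 (3→7→8→0→14→9, push 6): res(8,7)=8
after path 5 (3→12→5→0→14→9, push 1): res(8,7)=8
after path 6 (3→11→7→8→0→14→9, push 2): res(8,7)=10
after path 7 (3→12→5→8→0→14→9, push 3): res(8,7)=10

Residual capacity of (8,7): 10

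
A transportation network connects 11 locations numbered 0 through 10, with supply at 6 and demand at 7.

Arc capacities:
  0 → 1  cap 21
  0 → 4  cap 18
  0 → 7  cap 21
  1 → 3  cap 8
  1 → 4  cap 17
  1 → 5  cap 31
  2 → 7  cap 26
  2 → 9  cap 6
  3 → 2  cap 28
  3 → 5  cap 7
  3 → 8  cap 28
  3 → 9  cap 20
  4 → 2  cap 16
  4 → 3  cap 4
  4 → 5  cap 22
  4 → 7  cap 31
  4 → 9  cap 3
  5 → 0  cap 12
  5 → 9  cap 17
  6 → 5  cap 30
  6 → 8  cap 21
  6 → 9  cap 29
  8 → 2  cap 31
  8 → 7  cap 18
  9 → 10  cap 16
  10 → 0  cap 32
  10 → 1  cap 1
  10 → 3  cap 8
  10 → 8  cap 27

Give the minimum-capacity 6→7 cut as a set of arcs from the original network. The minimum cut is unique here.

augment #1: 6→8→7 push 18
augment #2: 6→5→0→7 push 12
augment #3: 6→8→2→7 push 3
augment #4: 6→9→10→0→7 push 9
augment #5: 6→9→10→0→4→7 push 7
max flow = 49; residual-reachable set from 6 gives S-side
cut edges (S→T): {(5,0), (6,8), (9,10)} total cap 49

Min-cut arcs: {(5,0), (6,8), (9,10)} (total capacity 49)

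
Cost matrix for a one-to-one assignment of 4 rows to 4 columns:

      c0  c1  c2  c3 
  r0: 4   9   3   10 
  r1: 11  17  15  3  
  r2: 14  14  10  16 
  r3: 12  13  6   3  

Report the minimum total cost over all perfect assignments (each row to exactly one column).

optimal assignment: row0→col0 (cost 4), row1→col3 (cost 3), row2→col1 (cost 14), row3→col2 (cost 6)
total = 4 + 3 + 14 + 6 = 27

Minimum assignment cost: 27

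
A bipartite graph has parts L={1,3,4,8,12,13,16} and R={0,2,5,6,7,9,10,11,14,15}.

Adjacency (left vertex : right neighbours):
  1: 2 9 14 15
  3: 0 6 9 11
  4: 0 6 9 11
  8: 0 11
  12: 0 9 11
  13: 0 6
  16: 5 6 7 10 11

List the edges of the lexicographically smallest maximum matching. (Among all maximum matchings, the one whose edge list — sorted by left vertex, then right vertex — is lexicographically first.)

Lex-smallest maximum matching: {(1,2), (3,0), (4,6), (8,11), (12,9), (16,5)}

|M| = 6 (so the lex-smallest maximum matching has 6 edges)
process left vertices in ascending order; for each, take the smallest-labelled available neighbour that still permits 6 edges overall, or leave it unmatched if none does
lex-smallest matching: {1-2, 3-0, 4-6, 8-11, 12-9, 16-5}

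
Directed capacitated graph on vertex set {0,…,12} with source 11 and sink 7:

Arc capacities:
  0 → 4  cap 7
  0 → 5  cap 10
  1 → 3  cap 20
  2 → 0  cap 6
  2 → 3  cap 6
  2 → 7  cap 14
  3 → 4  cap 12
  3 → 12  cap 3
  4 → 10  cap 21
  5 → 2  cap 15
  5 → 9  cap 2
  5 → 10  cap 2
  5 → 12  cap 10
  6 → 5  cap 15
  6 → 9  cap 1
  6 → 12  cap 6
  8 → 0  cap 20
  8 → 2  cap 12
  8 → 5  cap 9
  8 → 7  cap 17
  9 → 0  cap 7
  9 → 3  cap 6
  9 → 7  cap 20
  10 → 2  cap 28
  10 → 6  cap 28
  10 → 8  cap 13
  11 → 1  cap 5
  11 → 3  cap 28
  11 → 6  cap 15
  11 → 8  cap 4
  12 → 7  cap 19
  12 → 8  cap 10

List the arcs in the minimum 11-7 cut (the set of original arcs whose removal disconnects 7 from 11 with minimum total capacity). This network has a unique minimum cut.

augment #1: 11→8→7 push 4
augment #2: 11→3→12→7 push 3
augment #3: 11→6→9→7 push 1
augment #4: 11→6→12→7 push 6
augment #5: 11→6→5→2→7 push 8
augment #6: 11→3→4→10→2→7 push 6
augment #7: 11→3→4→10→8→7 push 6
max flow = 34; residual-reachable set from 11 gives S-side
cut edges (S→T): {(3,4), (3,12), (11,6), (11,8)} total cap 34

Min-cut arcs: {(3,4), (3,12), (11,6), (11,8)} (total capacity 34)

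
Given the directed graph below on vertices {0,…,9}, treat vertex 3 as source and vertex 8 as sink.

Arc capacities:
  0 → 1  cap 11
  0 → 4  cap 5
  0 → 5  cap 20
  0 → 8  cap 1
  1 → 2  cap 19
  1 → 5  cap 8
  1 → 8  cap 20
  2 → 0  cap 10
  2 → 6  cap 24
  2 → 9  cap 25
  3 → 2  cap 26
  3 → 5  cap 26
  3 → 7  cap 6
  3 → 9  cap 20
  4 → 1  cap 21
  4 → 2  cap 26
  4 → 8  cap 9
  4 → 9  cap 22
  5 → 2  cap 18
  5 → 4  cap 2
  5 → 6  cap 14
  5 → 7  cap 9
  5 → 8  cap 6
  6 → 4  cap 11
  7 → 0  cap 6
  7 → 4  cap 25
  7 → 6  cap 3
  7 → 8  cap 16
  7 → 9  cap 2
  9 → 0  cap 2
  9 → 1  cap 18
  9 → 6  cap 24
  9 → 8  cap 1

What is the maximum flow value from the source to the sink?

augment #1: 3→5→8 bottleneck 6, total now 6
augment #2: 3→7→8 bottleneck 6, total now 12
augment #3: 3→9→8 bottleneck 1, total now 13
augment #4: 3→2→0→8 bottleneck 1, total now 14
augment #5: 3→5→4→8 bottleneck 2, total now 16
augment #6: 3→5→7→8 bottleneck 9, total now 25
augment #7: 3→9→1→8 bottleneck 18, total now 43
augment #8: 3→2→0→1→8 bottleneck 2, total now 45
augment #9: 3→2→0→4→8 bottleneck 5, total now 50
augment #10: 3→2→6→4→8 bottleneck 2, total now 52

Maximum flow value: 52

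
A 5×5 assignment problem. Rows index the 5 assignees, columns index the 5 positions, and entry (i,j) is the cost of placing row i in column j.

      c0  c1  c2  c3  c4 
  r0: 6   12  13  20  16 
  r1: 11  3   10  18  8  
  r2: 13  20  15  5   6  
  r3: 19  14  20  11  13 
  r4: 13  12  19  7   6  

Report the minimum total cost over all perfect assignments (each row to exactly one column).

Minimum assignment cost: 40

optimal assignment: row0→col0 (cost 6), row1→col1 (cost 3), row2→col3 (cost 5), row3→col2 (cost 20), row4→col4 (cost 6)
total = 6 + 3 + 5 + 20 + 6 = 40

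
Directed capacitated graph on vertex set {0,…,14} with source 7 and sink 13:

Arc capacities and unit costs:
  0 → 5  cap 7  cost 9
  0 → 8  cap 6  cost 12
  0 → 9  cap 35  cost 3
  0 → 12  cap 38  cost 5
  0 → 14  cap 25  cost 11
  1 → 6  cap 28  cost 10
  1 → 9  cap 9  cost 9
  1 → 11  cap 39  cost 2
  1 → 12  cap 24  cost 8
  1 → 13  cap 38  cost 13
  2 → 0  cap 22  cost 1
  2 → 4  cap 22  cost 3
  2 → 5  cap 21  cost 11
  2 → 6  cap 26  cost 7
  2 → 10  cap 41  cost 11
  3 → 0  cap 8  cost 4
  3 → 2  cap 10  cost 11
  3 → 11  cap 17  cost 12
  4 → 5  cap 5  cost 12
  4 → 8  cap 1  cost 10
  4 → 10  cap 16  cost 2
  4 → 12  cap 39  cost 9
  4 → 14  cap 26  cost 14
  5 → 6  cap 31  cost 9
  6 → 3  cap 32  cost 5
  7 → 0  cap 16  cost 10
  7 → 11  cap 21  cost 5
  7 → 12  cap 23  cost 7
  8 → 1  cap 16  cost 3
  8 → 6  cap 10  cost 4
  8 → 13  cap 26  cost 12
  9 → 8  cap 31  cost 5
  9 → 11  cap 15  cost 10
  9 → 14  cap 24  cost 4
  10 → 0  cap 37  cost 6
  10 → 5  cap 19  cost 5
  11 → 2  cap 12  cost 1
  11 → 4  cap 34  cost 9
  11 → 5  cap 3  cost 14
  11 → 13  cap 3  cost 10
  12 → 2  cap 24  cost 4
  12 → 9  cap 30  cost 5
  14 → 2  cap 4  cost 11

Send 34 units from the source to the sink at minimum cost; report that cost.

Minimum cost for 34 units: 940

shortest-cost path #1: 7→11→13 push 3 @ unit cost 15 (adds 45)
shortest-cost path #2: 7→11→2→0→9→8→13 push 12 @ unit cost 27 (adds 324)
shortest-cost path #3: 7→12→9→8→13 push 14 @ unit cost 29 (adds 406)
shortest-cost path #4: 7→12→9→8→1→13 push 5 @ unit cost 33 (adds 165)
total cost = 940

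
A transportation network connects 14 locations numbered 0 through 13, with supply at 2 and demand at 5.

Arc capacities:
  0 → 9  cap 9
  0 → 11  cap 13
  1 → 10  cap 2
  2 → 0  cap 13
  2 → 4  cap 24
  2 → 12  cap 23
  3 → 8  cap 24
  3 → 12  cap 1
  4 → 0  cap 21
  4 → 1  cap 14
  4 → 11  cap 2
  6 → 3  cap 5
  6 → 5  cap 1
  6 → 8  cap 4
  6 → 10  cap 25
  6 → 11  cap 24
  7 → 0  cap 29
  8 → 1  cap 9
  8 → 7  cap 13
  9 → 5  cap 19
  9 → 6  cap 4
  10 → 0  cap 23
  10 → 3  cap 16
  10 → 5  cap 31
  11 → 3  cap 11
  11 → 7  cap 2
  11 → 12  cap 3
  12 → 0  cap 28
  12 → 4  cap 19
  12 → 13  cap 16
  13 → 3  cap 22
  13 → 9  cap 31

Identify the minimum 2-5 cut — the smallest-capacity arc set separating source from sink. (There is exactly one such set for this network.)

augment #1: 2→0→9→5 push 9
augment #2: 2→4→1→10→5 push 2
augment #3: 2→12→13→9→5 push 10
augment #4: 2→12→13→9→6→5 push 1
augment #5: 2→12→13→9→6→10→5 push 3
max flow = 25; residual-reachable set from 2 gives S-side
cut edges (S→T): {(1,10), (9,5), (9,6)} total cap 25

Min-cut arcs: {(1,10), (9,5), (9,6)} (total capacity 25)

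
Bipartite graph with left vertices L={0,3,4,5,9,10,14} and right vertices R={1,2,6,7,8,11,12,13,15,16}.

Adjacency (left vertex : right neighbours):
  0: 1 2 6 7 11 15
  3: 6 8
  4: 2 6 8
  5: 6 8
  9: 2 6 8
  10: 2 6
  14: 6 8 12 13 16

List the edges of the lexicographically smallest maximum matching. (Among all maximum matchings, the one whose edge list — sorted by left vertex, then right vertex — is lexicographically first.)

|M| = 5 (so the lex-smallest maximum matching has 5 edges)
process left vertices in ascending order; for each, take the smallest-labelled available neighbour that still permits 5 edges overall, or leave it unmatched if none does
lex-smallest matching: {0-1, 3-6, 4-2, 5-8, 14-12}

Lex-smallest maximum matching: {(0,1), (3,6), (4,2), (5,8), (14,12)}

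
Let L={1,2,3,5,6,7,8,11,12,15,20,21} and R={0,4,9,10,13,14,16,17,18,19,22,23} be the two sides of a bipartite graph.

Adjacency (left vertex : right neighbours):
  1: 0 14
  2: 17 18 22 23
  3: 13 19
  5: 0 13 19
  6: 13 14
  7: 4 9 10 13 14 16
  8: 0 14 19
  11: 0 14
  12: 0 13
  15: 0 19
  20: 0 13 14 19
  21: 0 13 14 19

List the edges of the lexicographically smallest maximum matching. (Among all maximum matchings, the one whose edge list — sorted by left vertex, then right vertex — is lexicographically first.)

|M| = 6 (so the lex-smallest maximum matching has 6 edges)
process left vertices in ascending order; for each, take the smallest-labelled available neighbour that still permits 6 edges overall, or leave it unmatched if none does
lex-smallest matching: {1-0, 2-17, 3-13, 5-19, 6-14, 7-4}

Lex-smallest maximum matching: {(1,0), (2,17), (3,13), (5,19), (6,14), (7,4)}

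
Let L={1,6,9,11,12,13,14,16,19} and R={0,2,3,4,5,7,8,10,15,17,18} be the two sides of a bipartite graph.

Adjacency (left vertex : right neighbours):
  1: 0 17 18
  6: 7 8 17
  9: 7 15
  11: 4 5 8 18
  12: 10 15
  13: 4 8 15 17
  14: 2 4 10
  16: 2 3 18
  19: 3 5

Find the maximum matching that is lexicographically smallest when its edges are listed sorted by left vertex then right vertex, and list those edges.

|M| = 9 (so the lex-smallest maximum matching has 9 edges)
process left vertices in ascending order; for each, take the smallest-labelled available neighbour that still permits 9 edges overall, or leave it unmatched if none does
lex-smallest matching: {1-0, 6-7, 9-15, 11-4, 12-10, 13-8, 14-2, 16-3, 19-5}

Lex-smallest maximum matching: {(1,0), (6,7), (9,15), (11,4), (12,10), (13,8), (14,2), (16,3), (19,5)}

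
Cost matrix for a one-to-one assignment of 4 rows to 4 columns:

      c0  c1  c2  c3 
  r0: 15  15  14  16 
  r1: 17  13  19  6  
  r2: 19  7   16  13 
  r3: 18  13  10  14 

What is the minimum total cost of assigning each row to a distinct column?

Minimum assignment cost: 38

optimal assignment: row0→col0 (cost 15), row1→col3 (cost 6), row2→col1 (cost 7), row3→col2 (cost 10)
total = 15 + 6 + 7 + 10 = 38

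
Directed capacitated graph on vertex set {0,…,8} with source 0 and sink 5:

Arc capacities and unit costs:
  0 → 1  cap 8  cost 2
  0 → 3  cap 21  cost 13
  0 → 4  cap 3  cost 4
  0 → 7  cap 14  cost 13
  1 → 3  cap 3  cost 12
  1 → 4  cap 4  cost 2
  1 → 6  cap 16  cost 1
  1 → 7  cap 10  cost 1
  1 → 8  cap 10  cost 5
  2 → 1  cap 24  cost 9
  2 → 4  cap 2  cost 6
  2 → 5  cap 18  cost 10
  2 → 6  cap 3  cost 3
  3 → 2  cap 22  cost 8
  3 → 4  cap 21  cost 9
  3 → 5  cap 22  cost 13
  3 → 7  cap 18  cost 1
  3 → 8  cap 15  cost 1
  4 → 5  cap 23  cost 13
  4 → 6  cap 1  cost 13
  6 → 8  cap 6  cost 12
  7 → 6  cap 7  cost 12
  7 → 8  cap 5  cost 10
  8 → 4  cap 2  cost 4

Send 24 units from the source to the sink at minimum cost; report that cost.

Minimum cost for 24 units: 557

shortest-cost path #1: 0→4→5 push 3 @ unit cost 17 (adds 51)
shortest-cost path #2: 0→1→4→5 push 4 @ unit cost 17 (adds 68)
shortest-cost path #3: 0→1→8→4→5 push 2 @ unit cost 24 (adds 48)
shortest-cost path #4: 0→3→5 push 15 @ unit cost 26 (adds 390)
total cost = 557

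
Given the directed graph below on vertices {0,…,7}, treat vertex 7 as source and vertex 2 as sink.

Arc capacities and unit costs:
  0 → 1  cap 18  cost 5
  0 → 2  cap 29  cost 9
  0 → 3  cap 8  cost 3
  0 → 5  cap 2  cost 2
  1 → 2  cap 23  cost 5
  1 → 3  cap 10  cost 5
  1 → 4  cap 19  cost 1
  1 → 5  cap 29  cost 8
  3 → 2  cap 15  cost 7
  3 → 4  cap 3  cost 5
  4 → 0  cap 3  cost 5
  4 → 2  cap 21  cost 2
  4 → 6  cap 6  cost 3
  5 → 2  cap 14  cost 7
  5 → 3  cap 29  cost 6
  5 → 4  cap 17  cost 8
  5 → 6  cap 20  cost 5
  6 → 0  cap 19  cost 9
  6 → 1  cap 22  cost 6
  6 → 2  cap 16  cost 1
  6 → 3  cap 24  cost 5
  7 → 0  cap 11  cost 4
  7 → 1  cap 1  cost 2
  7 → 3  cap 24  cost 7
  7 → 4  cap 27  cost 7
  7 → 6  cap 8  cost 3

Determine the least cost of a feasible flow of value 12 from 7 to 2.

shortest-cost path #1: 7→6→2 push 8 @ unit cost 4 (adds 32)
shortest-cost path #2: 7→1→4→2 push 1 @ unit cost 5 (adds 5)
shortest-cost path #3: 7→4→2 push 3 @ unit cost 9 (adds 27)
total cost = 64

Minimum cost for 12 units: 64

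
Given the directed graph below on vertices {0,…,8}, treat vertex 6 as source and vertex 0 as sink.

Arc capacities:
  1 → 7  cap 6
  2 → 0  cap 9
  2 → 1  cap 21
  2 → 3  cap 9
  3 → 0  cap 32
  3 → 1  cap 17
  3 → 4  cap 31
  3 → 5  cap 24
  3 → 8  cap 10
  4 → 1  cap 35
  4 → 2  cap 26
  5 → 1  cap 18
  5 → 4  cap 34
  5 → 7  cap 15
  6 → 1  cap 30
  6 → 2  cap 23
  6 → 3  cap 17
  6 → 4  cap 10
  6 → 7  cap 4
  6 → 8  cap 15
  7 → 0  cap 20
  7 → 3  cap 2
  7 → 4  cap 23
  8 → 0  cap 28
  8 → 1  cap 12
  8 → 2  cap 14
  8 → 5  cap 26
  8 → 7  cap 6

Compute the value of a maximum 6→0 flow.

Maximum flow value: 60

augment #1: 6→2→0 bottleneck 9, total now 9
augment #2: 6→3→0 bottleneck 17, total now 26
augment #3: 6→7→0 bottleneck 4, total now 30
augment #4: 6→8→0 bottleneck 15, total now 45
augment #5: 6→1→7→0 bottleneck 6, total now 51
augment #6: 6→2→3→0 bottleneck 9, total now 60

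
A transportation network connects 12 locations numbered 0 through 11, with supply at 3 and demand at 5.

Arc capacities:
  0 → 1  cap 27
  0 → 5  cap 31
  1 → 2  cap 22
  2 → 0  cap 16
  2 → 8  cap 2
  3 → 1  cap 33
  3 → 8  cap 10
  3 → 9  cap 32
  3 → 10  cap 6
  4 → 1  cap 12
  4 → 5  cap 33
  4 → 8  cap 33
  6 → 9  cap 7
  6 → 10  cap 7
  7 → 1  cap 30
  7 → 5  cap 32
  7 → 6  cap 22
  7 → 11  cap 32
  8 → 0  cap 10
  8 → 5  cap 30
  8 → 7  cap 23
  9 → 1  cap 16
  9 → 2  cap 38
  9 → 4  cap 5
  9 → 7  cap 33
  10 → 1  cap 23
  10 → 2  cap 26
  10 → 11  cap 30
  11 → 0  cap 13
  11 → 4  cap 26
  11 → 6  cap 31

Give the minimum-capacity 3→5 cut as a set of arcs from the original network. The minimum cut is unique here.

augment #1: 3→8→5 push 10
augment #2: 3→9→4→5 push 5
augment #3: 3→9→7→5 push 27
augment #4: 3→1→2→0→5 push 16
augment #5: 3→1→2→8→5 push 2
augment #6: 3→10→11→0→5 push 6
max flow = 66; residual-reachable set from 3 gives S-side
cut edges (S→T): {(2,0), (2,8), (3,8), (3,9), (3,10)} total cap 66

Min-cut arcs: {(2,0), (2,8), (3,8), (3,9), (3,10)} (total capacity 66)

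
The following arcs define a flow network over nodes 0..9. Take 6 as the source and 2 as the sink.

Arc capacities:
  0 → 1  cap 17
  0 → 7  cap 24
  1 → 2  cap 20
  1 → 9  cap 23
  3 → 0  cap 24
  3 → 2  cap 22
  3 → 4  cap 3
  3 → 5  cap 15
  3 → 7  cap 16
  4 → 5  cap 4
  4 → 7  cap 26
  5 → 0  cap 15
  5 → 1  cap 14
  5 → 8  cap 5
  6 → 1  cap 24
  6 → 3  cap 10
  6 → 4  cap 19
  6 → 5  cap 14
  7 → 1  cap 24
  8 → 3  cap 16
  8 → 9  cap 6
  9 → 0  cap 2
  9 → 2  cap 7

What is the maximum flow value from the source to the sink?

augment #1: 6→1→2 bottleneck 20, total now 20
augment #2: 6→3→2 bottleneck 10, total now 30
augment #3: 6→1→9→2 bottleneck 4, total now 34
augment #4: 6→5→1→9→2 bottleneck 3, total now 37
augment #5: 6→5→8→3→2 bottleneck 5, total now 42

Maximum flow value: 42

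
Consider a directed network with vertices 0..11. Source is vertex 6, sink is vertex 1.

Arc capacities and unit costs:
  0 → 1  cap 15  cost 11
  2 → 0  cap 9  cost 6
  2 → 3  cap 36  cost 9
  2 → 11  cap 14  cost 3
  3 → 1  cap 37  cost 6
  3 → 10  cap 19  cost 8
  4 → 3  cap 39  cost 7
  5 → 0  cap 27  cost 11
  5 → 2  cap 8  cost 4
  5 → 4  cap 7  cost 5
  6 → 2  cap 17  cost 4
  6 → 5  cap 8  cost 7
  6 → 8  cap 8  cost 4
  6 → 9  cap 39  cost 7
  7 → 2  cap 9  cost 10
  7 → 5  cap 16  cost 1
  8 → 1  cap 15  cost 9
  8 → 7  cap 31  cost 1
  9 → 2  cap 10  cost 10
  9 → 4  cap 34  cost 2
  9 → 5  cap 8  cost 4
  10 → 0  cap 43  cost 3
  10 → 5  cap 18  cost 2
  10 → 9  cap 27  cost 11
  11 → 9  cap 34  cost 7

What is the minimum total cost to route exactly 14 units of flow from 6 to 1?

Minimum cost for 14 units: 218

shortest-cost path #1: 6→8→1 push 8 @ unit cost 13 (adds 104)
shortest-cost path #2: 6→2→3→1 push 6 @ unit cost 19 (adds 114)
total cost = 218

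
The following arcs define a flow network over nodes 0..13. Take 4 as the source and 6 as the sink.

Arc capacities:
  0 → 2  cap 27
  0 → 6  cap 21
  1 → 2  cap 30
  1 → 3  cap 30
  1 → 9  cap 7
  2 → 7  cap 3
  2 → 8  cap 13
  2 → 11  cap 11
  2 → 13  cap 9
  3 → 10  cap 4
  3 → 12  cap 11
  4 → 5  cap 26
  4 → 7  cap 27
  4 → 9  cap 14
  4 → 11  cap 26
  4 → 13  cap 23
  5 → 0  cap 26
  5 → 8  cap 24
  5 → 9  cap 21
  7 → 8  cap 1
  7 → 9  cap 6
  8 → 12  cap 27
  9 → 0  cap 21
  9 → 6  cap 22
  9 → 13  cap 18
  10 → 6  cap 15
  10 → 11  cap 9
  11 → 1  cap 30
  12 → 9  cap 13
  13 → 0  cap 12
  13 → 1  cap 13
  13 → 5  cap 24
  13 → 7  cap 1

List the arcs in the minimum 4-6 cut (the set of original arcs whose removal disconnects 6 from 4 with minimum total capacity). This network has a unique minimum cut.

Min-cut arcs: {(0,6), (3,10), (9,6)} (total capacity 47)

augment #1: 4→9→6 push 14
augment #2: 4→5→0→6 push 21
augment #3: 4→5→9→6 push 5
augment #4: 4→7→9→6 push 3
augment #5: 4→11→1→3→10→6 push 4
max flow = 47; residual-reachable set from 4 gives S-side
cut edges (S→T): {(0,6), (3,10), (9,6)} total cap 47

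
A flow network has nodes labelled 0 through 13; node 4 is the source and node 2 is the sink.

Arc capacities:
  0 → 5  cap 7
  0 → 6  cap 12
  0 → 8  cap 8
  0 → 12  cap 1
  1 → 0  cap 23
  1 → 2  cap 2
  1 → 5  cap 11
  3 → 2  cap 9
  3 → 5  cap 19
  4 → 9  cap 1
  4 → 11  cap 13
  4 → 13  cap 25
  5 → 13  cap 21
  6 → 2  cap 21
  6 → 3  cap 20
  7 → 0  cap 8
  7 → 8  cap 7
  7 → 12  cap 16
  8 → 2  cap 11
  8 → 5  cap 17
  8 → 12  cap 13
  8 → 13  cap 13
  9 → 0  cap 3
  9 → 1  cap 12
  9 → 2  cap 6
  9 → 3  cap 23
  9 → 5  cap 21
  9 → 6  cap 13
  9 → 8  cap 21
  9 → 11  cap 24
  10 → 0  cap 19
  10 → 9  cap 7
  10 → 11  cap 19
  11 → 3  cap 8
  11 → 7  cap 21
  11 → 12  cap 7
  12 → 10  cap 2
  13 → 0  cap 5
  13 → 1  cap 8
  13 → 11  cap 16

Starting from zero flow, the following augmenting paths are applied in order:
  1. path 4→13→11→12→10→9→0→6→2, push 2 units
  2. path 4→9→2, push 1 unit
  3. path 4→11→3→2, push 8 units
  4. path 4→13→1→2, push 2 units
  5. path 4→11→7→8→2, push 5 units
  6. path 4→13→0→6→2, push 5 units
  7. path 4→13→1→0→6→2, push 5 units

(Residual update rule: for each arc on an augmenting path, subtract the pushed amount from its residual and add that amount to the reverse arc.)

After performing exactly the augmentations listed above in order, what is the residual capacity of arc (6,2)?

after path 1 (4→13→11→12→10→9→0→6→2, push 2): res(6,2)=19
after path 2 (4→9→2, push 1): res(6,2)=19
after path 3 (4→11→3→2, push 8): res(6,2)=19
after path 4 (4→13→1→2, push 2): res(6,2)=19
after path 5 (4→11→7→8→2, push 5): res(6,2)=19
after path 6 (4→13→0→6→2, push 5): res(6,2)=14
after path 7 (4→13→1→0→6→2, push 5): res(6,2)=9

Residual capacity of (6,2): 9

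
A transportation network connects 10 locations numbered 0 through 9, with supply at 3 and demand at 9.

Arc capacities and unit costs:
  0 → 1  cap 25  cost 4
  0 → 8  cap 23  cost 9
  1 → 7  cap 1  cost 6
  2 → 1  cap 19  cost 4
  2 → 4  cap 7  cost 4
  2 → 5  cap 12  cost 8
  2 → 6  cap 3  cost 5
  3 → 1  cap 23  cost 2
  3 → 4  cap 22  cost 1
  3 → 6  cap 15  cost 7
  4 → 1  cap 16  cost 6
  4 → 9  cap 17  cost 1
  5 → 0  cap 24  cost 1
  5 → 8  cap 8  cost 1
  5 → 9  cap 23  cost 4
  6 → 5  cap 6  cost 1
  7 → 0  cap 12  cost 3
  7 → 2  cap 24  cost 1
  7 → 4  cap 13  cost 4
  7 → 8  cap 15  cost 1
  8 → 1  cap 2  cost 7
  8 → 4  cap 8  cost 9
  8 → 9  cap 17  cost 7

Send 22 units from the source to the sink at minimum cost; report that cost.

shortest-cost path #1: 3→4→9 push 17 @ unit cost 2 (adds 34)
shortest-cost path #2: 3→6→5→9 push 5 @ unit cost 12 (adds 60)
total cost = 94

Minimum cost for 22 units: 94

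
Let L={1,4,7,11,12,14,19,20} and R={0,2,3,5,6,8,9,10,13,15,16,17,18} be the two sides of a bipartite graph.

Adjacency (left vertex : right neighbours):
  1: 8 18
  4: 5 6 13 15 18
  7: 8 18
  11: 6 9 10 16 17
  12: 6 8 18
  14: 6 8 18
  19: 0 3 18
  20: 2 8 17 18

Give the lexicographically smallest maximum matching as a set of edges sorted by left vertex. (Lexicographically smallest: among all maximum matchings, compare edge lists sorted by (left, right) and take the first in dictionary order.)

Lex-smallest maximum matching: {(1,8), (4,5), (7,18), (11,9), (12,6), (19,0), (20,2)}

|M| = 7 (so the lex-smallest maximum matching has 7 edges)
process left vertices in ascending order; for each, take the smallest-labelled available neighbour that still permits 7 edges overall, or leave it unmatched if none does
lex-smallest matching: {1-8, 4-5, 7-18, 11-9, 12-6, 19-0, 20-2}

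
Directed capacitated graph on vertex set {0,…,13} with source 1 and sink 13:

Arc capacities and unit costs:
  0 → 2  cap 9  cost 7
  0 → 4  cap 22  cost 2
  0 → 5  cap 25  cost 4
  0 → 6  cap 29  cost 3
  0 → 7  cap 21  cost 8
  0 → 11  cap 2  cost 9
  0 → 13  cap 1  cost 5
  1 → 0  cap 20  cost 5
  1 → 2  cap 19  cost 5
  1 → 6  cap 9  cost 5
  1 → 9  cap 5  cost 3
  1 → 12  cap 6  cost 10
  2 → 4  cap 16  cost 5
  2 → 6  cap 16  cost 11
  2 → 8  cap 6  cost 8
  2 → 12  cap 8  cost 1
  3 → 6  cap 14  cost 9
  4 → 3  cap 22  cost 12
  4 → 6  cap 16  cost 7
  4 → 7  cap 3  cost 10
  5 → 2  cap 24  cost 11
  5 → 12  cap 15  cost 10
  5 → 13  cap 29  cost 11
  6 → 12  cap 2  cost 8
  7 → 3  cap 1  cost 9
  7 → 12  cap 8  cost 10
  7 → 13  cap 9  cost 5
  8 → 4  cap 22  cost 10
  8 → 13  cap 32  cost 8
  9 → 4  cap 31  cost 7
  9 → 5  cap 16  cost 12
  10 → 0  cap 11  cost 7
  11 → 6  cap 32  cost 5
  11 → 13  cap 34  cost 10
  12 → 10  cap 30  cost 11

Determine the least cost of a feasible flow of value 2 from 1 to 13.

shortest-cost path #1: 1→0→13 push 1 @ unit cost 10 (adds 10)
shortest-cost path #2: 1→0→7→13 push 1 @ unit cost 18 (adds 18)
total cost = 28

Minimum cost for 2 units: 28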